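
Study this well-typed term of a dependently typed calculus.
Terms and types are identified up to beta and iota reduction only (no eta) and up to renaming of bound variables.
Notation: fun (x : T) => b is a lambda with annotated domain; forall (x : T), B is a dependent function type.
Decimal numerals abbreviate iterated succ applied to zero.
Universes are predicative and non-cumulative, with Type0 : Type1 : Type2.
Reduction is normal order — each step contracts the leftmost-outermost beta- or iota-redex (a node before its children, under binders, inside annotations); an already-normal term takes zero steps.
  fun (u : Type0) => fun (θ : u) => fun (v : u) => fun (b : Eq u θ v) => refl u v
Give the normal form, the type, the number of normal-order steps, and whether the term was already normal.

resulting normal form:
  fun (u : Type0) => fun (θ : u) => fun (v : u) => fun (b : Eq u θ v) => refl u v
type:
  forall (u : Type0), forall (θ : u), forall (v : u), forall (b : Eq u θ v), Eq u v v
reduction steps (normal order): 0
already normal: yes


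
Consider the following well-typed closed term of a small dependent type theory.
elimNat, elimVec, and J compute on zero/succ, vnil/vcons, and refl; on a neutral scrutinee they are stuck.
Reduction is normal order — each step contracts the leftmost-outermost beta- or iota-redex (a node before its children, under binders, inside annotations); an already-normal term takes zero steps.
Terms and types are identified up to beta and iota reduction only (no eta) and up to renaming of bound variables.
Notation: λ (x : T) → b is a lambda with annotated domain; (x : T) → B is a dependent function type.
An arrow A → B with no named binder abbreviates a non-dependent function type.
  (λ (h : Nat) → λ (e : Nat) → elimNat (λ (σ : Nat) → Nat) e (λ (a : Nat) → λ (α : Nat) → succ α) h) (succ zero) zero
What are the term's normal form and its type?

normal form:
  succ zero
type:
  Nat


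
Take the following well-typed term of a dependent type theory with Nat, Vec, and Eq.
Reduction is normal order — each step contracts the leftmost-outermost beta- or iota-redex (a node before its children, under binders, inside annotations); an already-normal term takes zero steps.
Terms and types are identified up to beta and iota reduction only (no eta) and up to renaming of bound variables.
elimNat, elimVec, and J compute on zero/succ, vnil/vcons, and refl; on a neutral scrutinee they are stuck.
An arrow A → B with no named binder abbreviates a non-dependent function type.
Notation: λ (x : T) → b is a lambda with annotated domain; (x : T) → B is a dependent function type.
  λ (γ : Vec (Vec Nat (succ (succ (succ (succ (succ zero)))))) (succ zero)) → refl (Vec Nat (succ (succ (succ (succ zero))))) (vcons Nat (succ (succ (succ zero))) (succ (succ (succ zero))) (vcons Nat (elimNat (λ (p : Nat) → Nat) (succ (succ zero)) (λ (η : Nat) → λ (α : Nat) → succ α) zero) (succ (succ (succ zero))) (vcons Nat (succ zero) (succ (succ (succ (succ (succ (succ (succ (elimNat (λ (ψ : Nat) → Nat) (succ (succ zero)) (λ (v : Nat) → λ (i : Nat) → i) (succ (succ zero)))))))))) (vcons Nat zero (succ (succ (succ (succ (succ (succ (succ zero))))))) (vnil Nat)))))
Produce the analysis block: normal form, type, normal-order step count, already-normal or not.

reduced normal form:
  λ (γ : Vec (Vec Nat (succ (succ (succ (succ (succ zero)))))) (succ zero)) → refl (Vec Nat (succ (succ (succ (succ zero))))) (vcons Nat (succ (succ (succ zero))) (succ (succ (succ zero))) (vcons Nat (succ (succ zero)) (succ (succ (succ zero))) (vcons Nat (succ zero) (succ (succ (succ (succ (succ (succ (succ (succ (succ zero))))))))) (vcons Nat zero (succ (succ (succ (succ (succ (succ (succ zero))))))) (vnil Nat)))))
inferred type:
  Vec (Vec Nat (succ (succ (succ (succ (succ zero)))))) (succ zero) → Eq (Vec Nat (succ (succ (succ (succ zero))))) (vcons Nat (succ (succ (succ zero))) (succ (succ (succ zero))) (vcons Nat (succ (succ zero)) (succ (succ (succ zero))) (vcons Nat (succ zero) (succ (succ (succ (succ (succ (succ (succ (succ (succ zero))))))))) (vcons Nat zero (succ (succ (succ (succ (succ (succ (succ zero))))))) (vnil Nat))))) (vcons Nat (succ (succ (succ zero))) (succ (succ (succ zero))) (vcons Nat (succ (succ zero)) (succ (succ (succ zero))) (vcons Nat (succ zero) (succ (succ (succ (succ (succ (succ (succ (succ (succ zero))))))))) (vcons Nat zero (succ (succ (succ (succ (succ (succ (succ zero))))))) (vnil Nat)))))
normal-order step count: 8
already normal: no
first redex: an elimNat iota-redex


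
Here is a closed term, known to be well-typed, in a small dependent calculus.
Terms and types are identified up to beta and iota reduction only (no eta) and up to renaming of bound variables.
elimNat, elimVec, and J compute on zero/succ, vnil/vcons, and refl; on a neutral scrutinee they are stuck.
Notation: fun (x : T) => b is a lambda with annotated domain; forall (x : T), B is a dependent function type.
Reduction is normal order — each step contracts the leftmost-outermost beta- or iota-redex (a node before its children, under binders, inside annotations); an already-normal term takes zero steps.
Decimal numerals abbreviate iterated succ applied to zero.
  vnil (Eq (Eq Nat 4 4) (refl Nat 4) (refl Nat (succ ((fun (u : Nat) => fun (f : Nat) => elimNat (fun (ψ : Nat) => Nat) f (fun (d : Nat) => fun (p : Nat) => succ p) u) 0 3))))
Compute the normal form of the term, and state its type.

resulting normal form:
  vnil (Eq (Eq Nat 4 4) (refl Nat 4) (refl Nat 4))
type:
  Vec (Eq (Eq Nat 4 4) (refl Nat 4) (refl Nat 4)) 0
observation: contracting a beta-redex first, the term normalizes in 3 steps.


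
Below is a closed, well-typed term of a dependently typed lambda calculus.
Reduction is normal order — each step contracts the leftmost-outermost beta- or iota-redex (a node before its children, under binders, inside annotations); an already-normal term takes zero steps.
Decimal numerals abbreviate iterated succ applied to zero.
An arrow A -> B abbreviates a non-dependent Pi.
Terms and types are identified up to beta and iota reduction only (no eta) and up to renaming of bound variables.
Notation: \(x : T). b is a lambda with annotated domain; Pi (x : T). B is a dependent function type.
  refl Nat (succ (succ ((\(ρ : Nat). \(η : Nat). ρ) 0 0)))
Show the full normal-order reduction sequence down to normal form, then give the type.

reduction (normal order):
  refl Nat (succ (succ ((\(ρ : Nat). \(η : Nat). ρ) 0 0)))
  ~> refl Nat (succ (succ ((\(ρ : Nat). 0) 0)))
  ~> refl Nat 2
inferred type:
  Eq Nat 2 2


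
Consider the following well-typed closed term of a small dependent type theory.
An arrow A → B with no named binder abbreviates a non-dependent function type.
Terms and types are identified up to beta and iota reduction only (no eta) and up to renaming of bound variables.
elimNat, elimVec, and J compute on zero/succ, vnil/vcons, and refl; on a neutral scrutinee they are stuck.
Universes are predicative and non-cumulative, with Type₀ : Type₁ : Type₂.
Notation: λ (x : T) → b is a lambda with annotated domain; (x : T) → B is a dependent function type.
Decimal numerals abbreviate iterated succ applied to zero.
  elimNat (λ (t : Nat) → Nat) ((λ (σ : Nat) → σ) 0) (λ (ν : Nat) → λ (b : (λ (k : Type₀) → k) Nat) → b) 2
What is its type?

type:
  Nat


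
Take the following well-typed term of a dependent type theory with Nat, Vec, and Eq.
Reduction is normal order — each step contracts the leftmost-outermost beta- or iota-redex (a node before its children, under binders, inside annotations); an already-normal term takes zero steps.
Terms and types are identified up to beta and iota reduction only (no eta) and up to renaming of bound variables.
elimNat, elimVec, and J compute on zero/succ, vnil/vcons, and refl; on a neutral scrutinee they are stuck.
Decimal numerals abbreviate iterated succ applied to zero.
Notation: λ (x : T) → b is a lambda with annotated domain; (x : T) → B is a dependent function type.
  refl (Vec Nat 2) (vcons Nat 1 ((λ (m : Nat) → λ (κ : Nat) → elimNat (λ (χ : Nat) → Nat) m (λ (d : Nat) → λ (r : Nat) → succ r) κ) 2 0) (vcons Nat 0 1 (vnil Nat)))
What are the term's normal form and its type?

reduced normal form:
  refl (Vec Nat 2) (vcons Nat 1 2 (vcons Nat 0 1 (vnil Nat)))
the term's type:
  Eq (Vec Nat 2) (vcons Nat 1 2 (vcons Nat 0 1 (vnil Nat))) (vcons Nat 1 2 (vcons Nat 0 1 (vnil Nat)))


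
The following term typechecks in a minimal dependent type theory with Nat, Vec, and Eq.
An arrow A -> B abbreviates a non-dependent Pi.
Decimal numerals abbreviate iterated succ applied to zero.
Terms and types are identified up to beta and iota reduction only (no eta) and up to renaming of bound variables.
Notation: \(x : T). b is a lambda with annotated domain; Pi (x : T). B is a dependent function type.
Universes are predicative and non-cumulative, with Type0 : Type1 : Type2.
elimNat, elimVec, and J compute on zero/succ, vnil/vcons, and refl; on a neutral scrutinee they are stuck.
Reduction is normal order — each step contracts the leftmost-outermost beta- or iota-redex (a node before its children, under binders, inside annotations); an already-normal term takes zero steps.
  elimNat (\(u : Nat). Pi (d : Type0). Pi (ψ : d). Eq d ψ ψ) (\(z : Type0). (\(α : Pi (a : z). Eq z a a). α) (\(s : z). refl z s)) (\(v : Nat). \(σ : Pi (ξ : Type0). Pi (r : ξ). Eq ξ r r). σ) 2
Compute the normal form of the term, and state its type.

resulting normal form:
  \(u : Type0). \(d : u). refl u d
type:
  Pi (u : Type0). Pi (d : u). Eq u d d


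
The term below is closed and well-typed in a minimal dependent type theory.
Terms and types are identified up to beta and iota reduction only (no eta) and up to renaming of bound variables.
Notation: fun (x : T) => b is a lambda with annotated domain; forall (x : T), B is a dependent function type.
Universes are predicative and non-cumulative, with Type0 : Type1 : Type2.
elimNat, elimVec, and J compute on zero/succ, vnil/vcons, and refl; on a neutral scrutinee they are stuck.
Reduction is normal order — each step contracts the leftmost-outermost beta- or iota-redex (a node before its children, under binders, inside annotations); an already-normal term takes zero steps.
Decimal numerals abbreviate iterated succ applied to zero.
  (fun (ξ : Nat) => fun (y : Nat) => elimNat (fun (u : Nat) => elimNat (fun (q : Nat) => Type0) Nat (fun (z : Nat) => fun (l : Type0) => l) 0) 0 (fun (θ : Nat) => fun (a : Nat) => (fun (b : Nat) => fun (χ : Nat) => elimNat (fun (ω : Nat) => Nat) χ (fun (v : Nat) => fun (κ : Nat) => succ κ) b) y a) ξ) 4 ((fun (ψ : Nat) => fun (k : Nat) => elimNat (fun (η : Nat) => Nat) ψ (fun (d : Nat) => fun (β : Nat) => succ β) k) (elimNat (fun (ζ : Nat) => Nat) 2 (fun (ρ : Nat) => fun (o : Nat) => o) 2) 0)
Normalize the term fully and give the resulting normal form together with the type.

normal form:
  8
type:
  Nat


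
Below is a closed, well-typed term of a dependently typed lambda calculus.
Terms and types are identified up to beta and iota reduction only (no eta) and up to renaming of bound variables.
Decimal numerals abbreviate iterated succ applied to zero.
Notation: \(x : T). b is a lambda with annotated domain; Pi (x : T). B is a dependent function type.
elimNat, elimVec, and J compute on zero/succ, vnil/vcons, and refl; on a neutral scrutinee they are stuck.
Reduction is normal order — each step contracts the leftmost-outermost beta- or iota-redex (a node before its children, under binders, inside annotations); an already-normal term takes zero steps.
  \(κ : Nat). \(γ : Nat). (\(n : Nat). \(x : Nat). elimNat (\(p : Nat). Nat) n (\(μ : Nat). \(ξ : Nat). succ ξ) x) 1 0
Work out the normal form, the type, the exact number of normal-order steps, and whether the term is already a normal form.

normal form:
  \(κ : Nat). \(γ : Nat). 1
type:
  Pi (κ : Nat). Pi (γ : Nat). Nat
reduction steps (normal order): 3
term was already normal: no
first contracted redex: a beta-redex


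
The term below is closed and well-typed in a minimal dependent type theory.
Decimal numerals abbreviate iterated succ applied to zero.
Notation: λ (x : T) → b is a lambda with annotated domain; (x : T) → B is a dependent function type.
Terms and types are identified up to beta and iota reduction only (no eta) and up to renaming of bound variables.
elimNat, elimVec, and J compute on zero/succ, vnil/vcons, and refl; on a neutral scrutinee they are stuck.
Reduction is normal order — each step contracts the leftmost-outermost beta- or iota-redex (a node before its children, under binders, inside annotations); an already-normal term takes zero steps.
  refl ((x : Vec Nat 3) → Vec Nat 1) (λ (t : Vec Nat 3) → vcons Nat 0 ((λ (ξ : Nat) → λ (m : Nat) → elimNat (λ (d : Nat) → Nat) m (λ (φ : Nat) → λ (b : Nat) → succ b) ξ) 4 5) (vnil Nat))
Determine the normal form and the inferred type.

reduced normal form:
  refl ((x : Vec Nat 3) → Vec Nat 1) (λ (t : Vec Nat 3) → vcons Nat 0 9 (vnil Nat))
type:
  Eq ((x : Vec Nat 3) → Vec Nat 1) (λ (t : Vec Nat 3) → vcons Nat 0 9 (vnil Nat)) (λ (ξ : Vec Nat 3) → vcons Nat 0 9 (vnil Nat))
observation: the term reaches its normal form after 15 normal-order steps.


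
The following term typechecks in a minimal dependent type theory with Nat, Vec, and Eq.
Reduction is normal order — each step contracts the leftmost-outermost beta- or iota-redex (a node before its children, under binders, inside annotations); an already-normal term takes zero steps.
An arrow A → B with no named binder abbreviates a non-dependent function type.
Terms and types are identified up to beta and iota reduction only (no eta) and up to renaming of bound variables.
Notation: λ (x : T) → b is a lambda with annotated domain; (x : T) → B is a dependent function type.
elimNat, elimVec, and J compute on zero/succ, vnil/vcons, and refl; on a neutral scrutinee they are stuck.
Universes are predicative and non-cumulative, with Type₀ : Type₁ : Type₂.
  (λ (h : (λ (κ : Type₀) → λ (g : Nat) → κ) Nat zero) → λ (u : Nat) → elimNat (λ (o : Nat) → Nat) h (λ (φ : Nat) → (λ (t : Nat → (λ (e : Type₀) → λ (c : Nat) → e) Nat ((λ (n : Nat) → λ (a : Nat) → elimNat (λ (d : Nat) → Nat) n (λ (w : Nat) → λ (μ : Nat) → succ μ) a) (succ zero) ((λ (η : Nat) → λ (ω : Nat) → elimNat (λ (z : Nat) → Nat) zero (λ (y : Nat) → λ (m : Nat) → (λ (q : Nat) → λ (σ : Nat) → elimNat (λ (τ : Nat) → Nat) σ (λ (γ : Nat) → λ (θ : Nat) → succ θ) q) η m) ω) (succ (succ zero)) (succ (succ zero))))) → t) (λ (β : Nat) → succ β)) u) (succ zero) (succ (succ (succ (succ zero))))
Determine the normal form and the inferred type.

normal form:
  succ (succ (succ (succ (succ zero))))
type:
  Nat


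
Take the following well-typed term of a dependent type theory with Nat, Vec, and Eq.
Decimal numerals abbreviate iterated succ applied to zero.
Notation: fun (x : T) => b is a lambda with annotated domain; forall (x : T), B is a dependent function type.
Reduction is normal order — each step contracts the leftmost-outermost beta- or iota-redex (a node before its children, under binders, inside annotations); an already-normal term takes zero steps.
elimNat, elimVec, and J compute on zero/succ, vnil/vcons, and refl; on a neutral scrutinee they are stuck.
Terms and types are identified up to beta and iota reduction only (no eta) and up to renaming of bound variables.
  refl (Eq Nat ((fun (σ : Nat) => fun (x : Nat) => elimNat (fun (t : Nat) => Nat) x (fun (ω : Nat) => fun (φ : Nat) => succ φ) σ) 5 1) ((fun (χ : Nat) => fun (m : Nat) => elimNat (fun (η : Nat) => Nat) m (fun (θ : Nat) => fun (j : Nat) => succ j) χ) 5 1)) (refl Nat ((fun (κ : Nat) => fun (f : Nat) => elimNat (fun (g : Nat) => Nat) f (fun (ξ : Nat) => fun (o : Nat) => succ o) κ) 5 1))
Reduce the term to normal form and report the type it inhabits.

reduced normal form:
  refl (Eq Nat 6 6) (refl Nat 6)
the term's type:
  Eq (Eq Nat 6 6) (refl Nat 6) (refl Nat 6)
observation: the term reaches its normal form after 54 normal-order steps.


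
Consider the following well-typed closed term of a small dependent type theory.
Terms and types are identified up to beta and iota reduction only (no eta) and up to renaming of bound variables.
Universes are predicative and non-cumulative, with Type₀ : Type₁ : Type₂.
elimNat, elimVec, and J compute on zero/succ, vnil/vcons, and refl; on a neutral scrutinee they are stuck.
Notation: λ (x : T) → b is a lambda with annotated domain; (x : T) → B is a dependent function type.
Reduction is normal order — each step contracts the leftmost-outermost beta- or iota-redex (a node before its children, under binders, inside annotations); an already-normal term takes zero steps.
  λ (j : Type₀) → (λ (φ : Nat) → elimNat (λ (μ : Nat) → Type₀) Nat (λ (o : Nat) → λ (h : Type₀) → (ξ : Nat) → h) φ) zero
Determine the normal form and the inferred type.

normal form:
  λ (j : Type₀) → Nat
the term's type:
  (j : Type₀) → Type₀


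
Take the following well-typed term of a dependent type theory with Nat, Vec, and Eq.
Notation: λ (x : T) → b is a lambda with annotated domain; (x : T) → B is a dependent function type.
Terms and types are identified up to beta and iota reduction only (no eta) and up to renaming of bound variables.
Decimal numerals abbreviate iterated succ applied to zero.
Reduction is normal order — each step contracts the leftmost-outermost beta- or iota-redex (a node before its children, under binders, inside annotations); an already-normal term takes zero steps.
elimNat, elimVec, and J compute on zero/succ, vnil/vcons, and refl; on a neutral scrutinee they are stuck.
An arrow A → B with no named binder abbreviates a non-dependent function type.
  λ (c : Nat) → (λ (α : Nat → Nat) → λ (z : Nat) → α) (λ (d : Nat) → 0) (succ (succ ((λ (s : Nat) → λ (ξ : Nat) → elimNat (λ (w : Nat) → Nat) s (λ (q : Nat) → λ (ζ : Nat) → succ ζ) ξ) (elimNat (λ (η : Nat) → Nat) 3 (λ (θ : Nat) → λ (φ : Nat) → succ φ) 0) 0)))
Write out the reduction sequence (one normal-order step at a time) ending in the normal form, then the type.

normal-order reduction sequence:
  λ (c : Nat) → (λ (α : Nat → Nat) → λ (z : Nat) → α) (λ (d : Nat) → 0) (succ (succ ((λ (s : Nat) → λ (ξ : Nat) → elimNat (λ (w : Nat) → Nat) s (λ (q : Nat) → λ (ζ : Nat) → succ ζ) ξ) (elimNat (λ (η : Nat) → Nat) 3 (λ (θ : Nat) → λ (φ : Nat) → succ φ) 0) 0)))
  ~> λ (c : Nat) → (λ (α : Nat) → λ (z : Nat) → 0) (succ (succ ((λ (d : Nat) → λ (s : Nat) → elimNat (λ (ξ : Nat) → Nat) d (λ (w : Nat) → λ (q : Nat) → succ q) s) (elimNat (λ (ζ : Nat) → Nat) 3 (λ (η : Nat) → λ (θ : Nat) → succ θ) 0) 0)))
  ~> λ (c : Nat) → λ (α : Nat) → 0
the term's type:
  Nat → Nat → Nat


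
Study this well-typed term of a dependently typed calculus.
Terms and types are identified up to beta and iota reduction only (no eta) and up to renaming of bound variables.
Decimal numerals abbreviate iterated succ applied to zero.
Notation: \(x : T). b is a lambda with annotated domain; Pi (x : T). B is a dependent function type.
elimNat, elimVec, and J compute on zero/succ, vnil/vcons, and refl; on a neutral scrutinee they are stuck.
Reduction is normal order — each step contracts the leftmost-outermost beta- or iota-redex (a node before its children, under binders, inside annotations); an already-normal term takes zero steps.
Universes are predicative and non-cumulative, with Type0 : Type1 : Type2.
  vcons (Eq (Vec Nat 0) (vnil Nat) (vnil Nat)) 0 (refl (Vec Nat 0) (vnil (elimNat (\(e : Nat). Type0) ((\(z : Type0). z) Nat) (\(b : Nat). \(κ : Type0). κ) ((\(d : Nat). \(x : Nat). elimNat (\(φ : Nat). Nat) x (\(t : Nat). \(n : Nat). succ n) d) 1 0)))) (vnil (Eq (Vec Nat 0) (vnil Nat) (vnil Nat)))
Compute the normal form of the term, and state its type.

reduced normal form:
  vcons (Eq (Vec Nat 0) (vnil Nat) (vnil Nat)) 0 (refl (Vec Nat 0) (vnil Nat)) (vnil (Eq (Vec Nat 0) (vnil Nat) (vnil Nat)))
the term's type:
  Vec (Eq (Vec Nat 0) (vnil Nat) (vnil Nat)) 1


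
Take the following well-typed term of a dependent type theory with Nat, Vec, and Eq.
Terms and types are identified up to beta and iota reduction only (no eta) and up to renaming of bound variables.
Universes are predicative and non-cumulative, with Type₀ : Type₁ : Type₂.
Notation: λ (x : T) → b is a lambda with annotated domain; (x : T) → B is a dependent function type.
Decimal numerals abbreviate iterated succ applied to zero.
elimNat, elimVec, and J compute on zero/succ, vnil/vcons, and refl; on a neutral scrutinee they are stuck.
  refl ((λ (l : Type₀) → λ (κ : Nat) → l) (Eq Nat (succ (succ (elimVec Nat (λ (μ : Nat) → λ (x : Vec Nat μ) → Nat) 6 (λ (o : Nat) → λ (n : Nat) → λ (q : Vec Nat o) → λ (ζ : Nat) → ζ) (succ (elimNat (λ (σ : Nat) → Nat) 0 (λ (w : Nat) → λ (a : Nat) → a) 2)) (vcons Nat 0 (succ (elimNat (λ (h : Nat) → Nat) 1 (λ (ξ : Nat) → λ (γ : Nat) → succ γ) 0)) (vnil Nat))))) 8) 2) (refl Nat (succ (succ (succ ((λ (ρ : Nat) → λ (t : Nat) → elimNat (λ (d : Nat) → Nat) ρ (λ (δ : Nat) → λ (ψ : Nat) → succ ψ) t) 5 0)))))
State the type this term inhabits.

the term's type:
  Eq (Eq Nat 8 8) (refl Nat 8) (refl Nat 8)


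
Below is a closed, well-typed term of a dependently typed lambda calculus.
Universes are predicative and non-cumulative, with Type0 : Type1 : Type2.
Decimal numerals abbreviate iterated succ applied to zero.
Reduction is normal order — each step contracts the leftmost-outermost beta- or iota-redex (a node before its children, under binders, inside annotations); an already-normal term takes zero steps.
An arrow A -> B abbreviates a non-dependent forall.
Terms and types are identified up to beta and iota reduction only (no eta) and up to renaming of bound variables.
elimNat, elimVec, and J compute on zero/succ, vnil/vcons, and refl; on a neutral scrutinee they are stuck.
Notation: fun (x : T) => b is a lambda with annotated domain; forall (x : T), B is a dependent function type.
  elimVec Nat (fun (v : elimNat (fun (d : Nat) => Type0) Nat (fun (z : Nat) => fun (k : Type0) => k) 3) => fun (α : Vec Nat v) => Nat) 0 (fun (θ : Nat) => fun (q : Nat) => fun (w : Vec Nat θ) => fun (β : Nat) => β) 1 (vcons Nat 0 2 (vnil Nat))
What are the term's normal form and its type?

normal form:
  0
type:
  Nat
observation: the leftmost-outermost redex is an elimVec iota-redex, and normalization takes 6 steps.


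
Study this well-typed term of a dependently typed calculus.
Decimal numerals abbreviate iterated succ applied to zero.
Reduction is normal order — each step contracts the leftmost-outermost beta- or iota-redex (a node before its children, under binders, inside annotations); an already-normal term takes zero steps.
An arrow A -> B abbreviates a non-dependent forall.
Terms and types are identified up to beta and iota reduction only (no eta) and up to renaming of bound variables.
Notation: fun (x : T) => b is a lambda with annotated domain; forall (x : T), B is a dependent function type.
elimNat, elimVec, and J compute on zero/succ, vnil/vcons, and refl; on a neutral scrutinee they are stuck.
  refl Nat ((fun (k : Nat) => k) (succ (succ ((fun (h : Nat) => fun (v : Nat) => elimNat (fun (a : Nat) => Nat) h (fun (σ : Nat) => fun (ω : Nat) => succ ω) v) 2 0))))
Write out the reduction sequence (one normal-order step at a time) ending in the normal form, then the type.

normal-order reduction sequence:
  refl Nat ((fun (k : Nat) => k) (succ (succ ((fun (h : Nat) => fun (v : Nat) => elimNat (fun (a : Nat) => Nat) h (fun (σ : Nat) => fun (ω : Nat) => succ ω) v) 2 0))))
  ~> refl Nat (succ (succ ((fun (k : Nat) => fun (h : Nat) => elimNat (fun (v : Nat) => Nat) k (fun (a : Nat) => fun (σ : Nat) => succ σ) h) 2 0)))
  ~> refl Nat (succ (succ ((fun (k : Nat) => elimNat (fun (h : Nat) => Nat) 2 (fun (v : Nat) => fun (a : Nat) => succ a) k) 0)))
  ~> refl Nat (succ (succ (elimNat (fun (k : Nat) => Nat) 2 (fun (h : Nat) => fun (v : Nat) => succ v) 0)))
  ~> refl Nat 4
type:
  Eq Nat 4 4


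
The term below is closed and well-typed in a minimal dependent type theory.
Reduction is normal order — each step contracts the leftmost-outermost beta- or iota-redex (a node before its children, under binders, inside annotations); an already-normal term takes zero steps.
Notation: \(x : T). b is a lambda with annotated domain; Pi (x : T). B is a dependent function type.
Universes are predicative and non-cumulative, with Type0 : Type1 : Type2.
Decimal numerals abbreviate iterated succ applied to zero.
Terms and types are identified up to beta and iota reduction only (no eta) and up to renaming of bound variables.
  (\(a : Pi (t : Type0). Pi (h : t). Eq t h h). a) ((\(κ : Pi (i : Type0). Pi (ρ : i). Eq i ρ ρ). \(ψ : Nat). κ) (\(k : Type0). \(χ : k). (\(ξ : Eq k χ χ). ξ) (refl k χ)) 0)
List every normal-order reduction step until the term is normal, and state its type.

reduction (normal order):
  (\(a : Pi (t : Type0). Pi (h : t). Eq t h h). a) ((\(κ : Pi (i : Type0). Pi (ρ : i). Eq i ρ ρ). \(ψ : Nat). κ) (\(k : Type0). \(χ : k). (\(ξ : Eq k χ χ). ξ) (refl k χ)) 0)
  ~> (\(a : Pi (t : Type0). Pi (h : t). Eq t h h). \(κ : Nat). a) (\(i : Type0). \(ρ : i). (\(ψ : Eq i ρ ρ). ψ) (refl i ρ)) 0
  ~> (\(a : Nat). \(t : Type0). \(h : t). (\(κ : Eq t h h). κ) (refl t h)) 0
  ~> \(a : Type0). \(t : a). (\(h : Eq a t t). h) (refl a t)
  ~> \(a : Type0). \(t : a). refl a t
the term's type:
  Pi (a : Type0). Pi (t : a). Eq a t t


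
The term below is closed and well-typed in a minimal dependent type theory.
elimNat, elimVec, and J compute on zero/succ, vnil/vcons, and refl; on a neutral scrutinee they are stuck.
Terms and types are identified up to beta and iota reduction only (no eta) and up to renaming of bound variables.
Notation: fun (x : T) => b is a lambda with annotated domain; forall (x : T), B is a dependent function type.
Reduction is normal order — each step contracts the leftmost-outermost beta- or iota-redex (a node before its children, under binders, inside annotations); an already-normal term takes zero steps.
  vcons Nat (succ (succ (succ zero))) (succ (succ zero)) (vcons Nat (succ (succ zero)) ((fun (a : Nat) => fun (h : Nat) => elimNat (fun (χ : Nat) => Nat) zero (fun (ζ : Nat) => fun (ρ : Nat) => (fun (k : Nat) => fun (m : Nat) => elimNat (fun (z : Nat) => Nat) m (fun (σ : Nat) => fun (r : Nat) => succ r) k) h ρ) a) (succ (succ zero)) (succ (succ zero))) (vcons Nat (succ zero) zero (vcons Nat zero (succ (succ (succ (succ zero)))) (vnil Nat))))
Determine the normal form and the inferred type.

normal form:
  vcons Nat (succ (succ (succ zero))) (succ (succ zero)) (vcons Nat (succ (succ zero)) (succ (succ (succ (succ zero)))) (vcons Nat (succ zero) zero (vcons Nat zero (succ (succ (succ (succ zero)))) (vnil Nat))))
type:
  Vec Nat (succ (succ (succ (succ zero))))
observation: reduction starts at a beta-redex, and 27 normal-order steps reach the normal form.


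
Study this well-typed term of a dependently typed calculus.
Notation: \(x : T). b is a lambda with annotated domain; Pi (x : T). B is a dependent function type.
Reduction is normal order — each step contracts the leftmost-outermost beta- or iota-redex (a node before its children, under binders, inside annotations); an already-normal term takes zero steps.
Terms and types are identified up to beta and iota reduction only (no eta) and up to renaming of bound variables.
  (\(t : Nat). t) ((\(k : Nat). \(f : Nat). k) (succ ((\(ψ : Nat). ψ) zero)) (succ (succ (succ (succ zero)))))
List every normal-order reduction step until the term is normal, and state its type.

normal-order reduction sequence:
  (\(t : Nat). t) ((\(k : Nat). \(f : Nat). k) (succ ((\(ψ : Nat). ψ) zero)) (succ (succ (succ (succ zero)))))
  ~> (\(t : Nat). \(k : Nat). t) (succ ((\(f : Nat). f) zero)) (succ (succ (succ (succ zero))))
  ~> (\(t : Nat). succ ((\(k : Nat). k) zero)) (succ (succ (succ (succ zero))))
  ~> succ ((\(t : Nat). t) zero)
  ~> succ zero
the term's type:
  Nat


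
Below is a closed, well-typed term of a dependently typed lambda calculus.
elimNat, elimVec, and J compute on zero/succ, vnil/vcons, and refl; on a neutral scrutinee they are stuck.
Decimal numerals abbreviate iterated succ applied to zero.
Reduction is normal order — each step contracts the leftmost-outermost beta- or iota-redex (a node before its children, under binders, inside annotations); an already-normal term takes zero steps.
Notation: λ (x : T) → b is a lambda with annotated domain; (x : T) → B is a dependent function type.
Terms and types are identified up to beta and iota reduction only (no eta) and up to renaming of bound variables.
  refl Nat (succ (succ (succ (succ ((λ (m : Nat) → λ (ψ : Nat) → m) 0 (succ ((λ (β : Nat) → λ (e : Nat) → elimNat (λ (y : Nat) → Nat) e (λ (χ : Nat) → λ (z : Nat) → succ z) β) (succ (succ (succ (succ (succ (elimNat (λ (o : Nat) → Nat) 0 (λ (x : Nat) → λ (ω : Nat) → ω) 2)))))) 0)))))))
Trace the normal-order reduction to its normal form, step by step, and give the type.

reduction (normal order):
  refl Nat (succ (succ (succ (succ ((λ (m : Nat) → λ (ψ : Nat) → m) 0 (succ ((λ (β : Nat) → λ (e : Nat) → elimNat (λ (y : Nat) → Nat) e (λ (χ : Nat) → λ (z : Nat) → succ z) β) (succ (succ (succ (succ (succ (elimNat (λ (o : Nat) → Nat) 0 (λ (x : Nat) → λ (ω : Nat) → ω) 2)))))) 0)))))))
  ~> refl Nat (succ (succ (succ (succ ((λ (m : Nat) → 0) (succ ((λ (ψ : Nat) → λ (β : Nat) → elimNat (λ (e : Nat) → Nat) β (λ (y : Nat) → λ (χ : Nat) → succ χ) ψ) (succ (succ (succ (succ (succ (elimNat (λ (z : Nat) → Nat) 0 (λ (o : Nat) → λ (x : Nat) → x) 2)))))) 0)))))))
  ~> refl Nat 4
the term's type:
  Eq Nat 4 4


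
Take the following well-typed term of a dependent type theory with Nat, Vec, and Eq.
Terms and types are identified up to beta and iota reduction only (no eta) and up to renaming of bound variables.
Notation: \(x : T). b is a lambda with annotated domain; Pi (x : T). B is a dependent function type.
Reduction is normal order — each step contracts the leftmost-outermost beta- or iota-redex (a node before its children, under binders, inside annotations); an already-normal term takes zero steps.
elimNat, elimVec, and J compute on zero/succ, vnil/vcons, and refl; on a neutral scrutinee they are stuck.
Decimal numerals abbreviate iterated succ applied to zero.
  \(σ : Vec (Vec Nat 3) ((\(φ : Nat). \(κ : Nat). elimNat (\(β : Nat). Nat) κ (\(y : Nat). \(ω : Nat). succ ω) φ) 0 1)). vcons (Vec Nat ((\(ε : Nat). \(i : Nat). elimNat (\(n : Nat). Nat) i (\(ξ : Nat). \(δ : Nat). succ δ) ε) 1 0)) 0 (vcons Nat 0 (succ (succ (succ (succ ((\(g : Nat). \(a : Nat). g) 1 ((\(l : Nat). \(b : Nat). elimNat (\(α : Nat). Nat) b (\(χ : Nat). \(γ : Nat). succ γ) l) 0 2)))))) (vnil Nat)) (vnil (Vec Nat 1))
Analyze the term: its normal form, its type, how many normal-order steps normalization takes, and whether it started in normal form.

reduced normal form:
  \(σ : Vec (Vec Nat 3) 1). vcons (Vec Nat 1) 0 (vcons Nat 0 5 (vnil Nat)) (vnil (Vec Nat 1))
inferred type:
  Pi (σ : Vec (Vec Nat 3) 1). Vec (Vec Nat 1) 1
steps to reach normal form (normal order): 11
started in normal form: no
first contracted redex: a beta-redex


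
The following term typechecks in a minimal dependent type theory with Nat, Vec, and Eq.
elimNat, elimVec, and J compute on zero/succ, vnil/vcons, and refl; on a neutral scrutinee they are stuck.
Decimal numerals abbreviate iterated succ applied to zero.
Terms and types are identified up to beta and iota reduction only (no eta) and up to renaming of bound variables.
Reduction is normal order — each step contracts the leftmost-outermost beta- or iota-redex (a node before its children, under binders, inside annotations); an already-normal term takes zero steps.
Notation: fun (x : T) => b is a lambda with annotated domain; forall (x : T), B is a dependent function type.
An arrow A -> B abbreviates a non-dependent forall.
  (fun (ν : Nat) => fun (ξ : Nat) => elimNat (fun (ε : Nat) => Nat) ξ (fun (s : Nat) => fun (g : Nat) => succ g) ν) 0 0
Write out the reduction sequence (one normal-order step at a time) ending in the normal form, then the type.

normal-order reduction:
  (fun (ν : Nat) => fun (ξ : Nat) => elimNat (fun (ε : Nat) => Nat) ξ (fun (s : Nat) => fun (g : Nat) => succ g) ν) 0 0
  ~> (fun (ν : Nat) => elimNat (fun (ξ : Nat) => Nat) ν (fun (ε : Nat) => fun (s : Nat) => succ s) 0) 0
  ~> elimNat (fun (ν : Nat) => Nat) 0 (fun (ξ : Nat) => fun (ε : Nat) => succ ε) 0
  ~> 0
type:
  Nat


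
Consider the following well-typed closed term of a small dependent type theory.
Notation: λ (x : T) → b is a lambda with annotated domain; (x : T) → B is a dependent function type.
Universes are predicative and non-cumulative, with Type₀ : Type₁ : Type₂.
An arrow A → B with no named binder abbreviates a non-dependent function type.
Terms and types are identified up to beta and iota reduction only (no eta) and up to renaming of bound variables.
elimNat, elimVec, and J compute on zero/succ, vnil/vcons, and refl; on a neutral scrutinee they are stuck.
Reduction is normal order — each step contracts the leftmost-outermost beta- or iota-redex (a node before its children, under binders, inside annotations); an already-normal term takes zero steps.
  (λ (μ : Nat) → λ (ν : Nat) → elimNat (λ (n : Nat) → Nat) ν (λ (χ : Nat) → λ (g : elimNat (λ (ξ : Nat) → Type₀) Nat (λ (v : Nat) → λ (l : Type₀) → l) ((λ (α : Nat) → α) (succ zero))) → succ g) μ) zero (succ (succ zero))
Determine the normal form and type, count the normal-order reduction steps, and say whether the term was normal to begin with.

resulting normal form:
  succ (succ zero)
inferred type:
  Nat
normal-order step count: 3
started in normal form: no
first contracted redex: a beta-redex


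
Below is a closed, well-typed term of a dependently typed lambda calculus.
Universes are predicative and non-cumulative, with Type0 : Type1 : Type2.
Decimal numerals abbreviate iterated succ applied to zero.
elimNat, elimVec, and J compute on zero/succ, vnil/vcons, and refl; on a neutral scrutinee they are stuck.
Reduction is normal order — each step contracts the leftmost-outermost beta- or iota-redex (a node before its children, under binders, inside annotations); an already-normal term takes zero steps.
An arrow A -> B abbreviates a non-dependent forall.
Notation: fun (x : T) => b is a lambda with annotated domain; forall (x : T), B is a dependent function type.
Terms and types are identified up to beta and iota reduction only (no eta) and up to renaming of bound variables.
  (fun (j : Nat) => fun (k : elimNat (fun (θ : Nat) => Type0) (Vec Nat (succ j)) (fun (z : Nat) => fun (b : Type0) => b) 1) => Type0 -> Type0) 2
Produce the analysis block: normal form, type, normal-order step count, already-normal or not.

normal form:
  fun (j : Vec Nat 3) => Type0 -> Type0
type:
  Vec Nat 3 -> Type1
steps to reach normal form (normal order): 5
already normal: no
first contracted redex: a beta-redex


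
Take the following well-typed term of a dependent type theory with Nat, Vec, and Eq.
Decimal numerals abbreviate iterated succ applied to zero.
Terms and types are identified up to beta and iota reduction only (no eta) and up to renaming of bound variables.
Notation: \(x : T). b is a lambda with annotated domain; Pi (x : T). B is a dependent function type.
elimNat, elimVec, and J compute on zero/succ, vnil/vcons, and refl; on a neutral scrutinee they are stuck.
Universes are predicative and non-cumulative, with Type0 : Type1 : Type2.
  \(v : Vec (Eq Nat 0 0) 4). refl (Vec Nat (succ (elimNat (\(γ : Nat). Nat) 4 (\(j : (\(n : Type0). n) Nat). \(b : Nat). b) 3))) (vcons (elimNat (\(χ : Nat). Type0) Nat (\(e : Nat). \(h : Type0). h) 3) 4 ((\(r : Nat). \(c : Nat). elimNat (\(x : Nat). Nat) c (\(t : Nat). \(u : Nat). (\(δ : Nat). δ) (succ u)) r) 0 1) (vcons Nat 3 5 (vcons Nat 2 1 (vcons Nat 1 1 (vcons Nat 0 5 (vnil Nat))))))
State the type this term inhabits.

inferred type:
  Pi (v : Vec (Eq Nat 0 0) 4). Eq (Vec Nat 5) (vcons Nat 4 1 (vcons Nat 3 5 (vcons Nat 2 1 (vcons Nat 1 1 (vcons Nat 0 5 (vnil Nat)))))) (vcons Nat 4 1 (vcons Nat 3 5 (vcons Nat 2 1 (vcons Nat 1 1 (vcons Nat 0 5 (vnil Nat))))))


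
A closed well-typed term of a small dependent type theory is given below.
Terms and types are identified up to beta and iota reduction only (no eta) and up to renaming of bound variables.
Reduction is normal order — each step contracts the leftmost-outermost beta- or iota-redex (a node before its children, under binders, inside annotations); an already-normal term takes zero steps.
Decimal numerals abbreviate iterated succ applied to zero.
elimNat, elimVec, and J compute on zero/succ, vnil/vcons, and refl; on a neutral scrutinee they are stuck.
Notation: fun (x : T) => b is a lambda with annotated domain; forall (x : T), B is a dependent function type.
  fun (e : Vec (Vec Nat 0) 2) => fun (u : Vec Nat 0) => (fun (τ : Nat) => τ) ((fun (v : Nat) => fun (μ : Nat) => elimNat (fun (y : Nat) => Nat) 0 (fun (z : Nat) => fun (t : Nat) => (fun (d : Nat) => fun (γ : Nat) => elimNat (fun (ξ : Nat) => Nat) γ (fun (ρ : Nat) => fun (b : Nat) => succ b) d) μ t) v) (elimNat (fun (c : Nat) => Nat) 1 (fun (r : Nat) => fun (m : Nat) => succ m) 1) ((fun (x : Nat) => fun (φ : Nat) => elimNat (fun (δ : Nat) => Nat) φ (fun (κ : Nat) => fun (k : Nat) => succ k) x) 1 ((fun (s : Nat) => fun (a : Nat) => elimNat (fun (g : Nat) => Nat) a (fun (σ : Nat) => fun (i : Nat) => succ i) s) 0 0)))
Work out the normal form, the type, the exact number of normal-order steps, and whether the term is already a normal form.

normal form:
  fun (e : Vec (Vec Nat 0) 2) => fun (u : Vec Nat 0) => 2
inferred type:
  forall (e : Vec (Vec Nat 0) 2), forall (u : Vec Nat 0), Nat
steps to reach normal form (normal order): 29
started in normal form: no
first redex: a beta-redex


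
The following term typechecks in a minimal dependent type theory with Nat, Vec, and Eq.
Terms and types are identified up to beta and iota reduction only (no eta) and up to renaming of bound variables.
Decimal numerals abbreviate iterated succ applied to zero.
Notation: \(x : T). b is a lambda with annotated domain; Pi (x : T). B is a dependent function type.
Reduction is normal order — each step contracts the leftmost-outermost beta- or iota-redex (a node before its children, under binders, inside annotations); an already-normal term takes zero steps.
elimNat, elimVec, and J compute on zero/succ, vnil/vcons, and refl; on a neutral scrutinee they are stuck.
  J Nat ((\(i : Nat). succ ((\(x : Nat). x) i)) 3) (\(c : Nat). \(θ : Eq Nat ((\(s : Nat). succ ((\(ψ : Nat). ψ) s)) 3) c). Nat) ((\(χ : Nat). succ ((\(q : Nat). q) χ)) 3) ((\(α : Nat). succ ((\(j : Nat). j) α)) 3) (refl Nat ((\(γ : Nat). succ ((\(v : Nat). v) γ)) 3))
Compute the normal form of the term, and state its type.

normal form:
  4
type:
  Nat
observation: the leftmost-outermost redex is a J iota-redex, and normalization takes 3 steps.


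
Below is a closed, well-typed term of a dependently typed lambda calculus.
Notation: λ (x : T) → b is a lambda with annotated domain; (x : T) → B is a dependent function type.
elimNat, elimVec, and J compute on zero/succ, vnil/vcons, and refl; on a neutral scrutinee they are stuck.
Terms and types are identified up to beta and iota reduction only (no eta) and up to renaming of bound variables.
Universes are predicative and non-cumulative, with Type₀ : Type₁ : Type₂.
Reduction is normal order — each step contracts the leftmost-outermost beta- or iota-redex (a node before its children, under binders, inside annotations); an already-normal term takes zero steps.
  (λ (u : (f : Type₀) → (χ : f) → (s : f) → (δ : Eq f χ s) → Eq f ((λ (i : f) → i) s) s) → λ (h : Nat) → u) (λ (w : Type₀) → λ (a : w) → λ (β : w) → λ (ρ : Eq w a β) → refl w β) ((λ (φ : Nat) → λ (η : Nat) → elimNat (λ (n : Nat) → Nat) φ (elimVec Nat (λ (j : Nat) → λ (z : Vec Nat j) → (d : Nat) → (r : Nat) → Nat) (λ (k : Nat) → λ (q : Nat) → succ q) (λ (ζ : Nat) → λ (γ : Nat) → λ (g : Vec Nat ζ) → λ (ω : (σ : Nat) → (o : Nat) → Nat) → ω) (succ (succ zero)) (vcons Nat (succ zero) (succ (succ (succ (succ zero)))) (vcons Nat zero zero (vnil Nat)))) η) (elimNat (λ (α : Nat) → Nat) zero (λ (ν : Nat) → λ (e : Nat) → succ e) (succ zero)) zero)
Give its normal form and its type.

resulting normal form:
  λ (u : Type₀) → λ (f : u) → λ (χ : u) → λ (s : Eq u f χ) → refl u χ
inferred type:
  (u : Type₀) → (f : u) → (χ : u) → (s : Eq u f χ) → Eq u χ χ
observation: normalization takes exactly 2 steps under the normal-order strategy.
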